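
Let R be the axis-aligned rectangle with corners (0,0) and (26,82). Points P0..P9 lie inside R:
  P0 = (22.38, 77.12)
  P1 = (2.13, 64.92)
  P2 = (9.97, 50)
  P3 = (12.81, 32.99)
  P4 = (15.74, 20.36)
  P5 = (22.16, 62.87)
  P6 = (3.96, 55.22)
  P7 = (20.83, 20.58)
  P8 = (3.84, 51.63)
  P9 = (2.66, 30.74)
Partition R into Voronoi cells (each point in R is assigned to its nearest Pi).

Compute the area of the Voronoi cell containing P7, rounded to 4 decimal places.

1. box [0,26]×[0,82]: [(0, 0) (26, 0) (26, 82) (0, 82)]
2. ⊥bis P7·P0 via (21.605,48.85): [(0, 49.4423) (0, 0) (26, 0) (26, 48.7295)]  |A|=1276.2334
3. ⊥bis P7·P1 via (11.48,42.75): [(25.679, 48.7383) (0, 37.9084) (0, 0) (26, 0) (26, 48.7295)]  |A|=1128.1441
4. ⊥bis P7·P2 via (15.4,35.29): [(0, 29.6053) (0, 0) (26, 0) (26, 39.2028)]  |A|=894.5059
5. ⊥bis P7·P3 via (16.82,26.785): [(0, 15.915) (0, 0) (26, 0) (26, 32.7176)]  |A|=632.2241
6. ⊥bis P7·P4 via (18.285,20.47): [(17.9797, 27.5344) (19.1698, 0) (26, 0) (26, 32.7176)]  |A|=225.2366
7. ⊥bis P7·P5 via (21.495,41.725): [(17.9797, 27.5344) (19.1698, 0) (26, 0) (26, 32.7176)]  |A|=225.2366
8. ⊥bis P7·P6 via (12.395,37.9): [(17.9797, 27.5344) (19.1698, 0) (26, 0) (26, 32.7176)]  |A|=225.2366
9. ⊥bis P7·P8 via (12.335,36.105): [(17.9797, 27.5344) (19.1698, 0) (26, 0) (26, 32.7176)]  |A|=225.2366
10. ⊥bis P7·P9 via (11.745,25.66): [(17.9797, 27.5344) (19.1698, 0) (26, 0) (26, 32.7176)]  |A|=225.2366
11. canonical 4-gon: [(17.9797, 27.5344) (19.1698, 0) (26, 0) (26, 32.7176)]
12. shoelace: 225.2366

Area of P7's cell: 225.2366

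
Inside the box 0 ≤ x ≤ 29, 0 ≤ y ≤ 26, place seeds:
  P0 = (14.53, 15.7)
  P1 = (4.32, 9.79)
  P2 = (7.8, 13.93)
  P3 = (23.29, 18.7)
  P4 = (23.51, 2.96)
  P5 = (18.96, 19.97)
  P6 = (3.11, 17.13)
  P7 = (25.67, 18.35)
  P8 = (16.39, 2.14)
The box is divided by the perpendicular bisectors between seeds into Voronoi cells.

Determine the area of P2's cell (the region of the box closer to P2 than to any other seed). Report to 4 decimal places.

1. box [0,29]×[0,26]: [(0, 0) (29, 0) (29, 26) (0, 26)]
2. ⊥bis P2·P0 via (11.165,14.815): [(0, 0) (15.0614, 0) (8.2233, 26) (0, 26)]  |A|=302.701
3. ⊥bis P2·P1 via (6.06,11.86): [(0, 16.9539) (13.6116, 5.5122) (8.2233, 26) (0, 26)]  |A|=145.8048
4. ⊥bis P2·P3 via (15.545,16.315): [(0, 16.9539) (13.6116, 5.5122) (8.2233, 26) (0, 26)]  |A|=145.8048
5. ⊥bis P2·P4 via (15.655,8.445): [(0, 16.9539) (13.6088, 5.5146) (13.6104, 5.517) (8.2233, 26) (0, 26)]  |A|=145.8048
6. ⊥bis P2·P5 via (13.38,16.95): [(0, 16.9539) (13.6088, 5.5146) (13.6104, 5.517) (8.2233, 26) (0, 26)]  |A|=145.8048
7. ⊥bis P2·P6 via (5.455,15.53): [(4.0842, 13.5209) (13.6088, 5.5146) (13.6104, 5.517) (9.4406, 21.3715)]  |A|=58.8472
8. ⊥bis P2·P7 via (16.735,16.14): [(4.0842, 13.5209) (13.6088, 5.5146) (13.6104, 5.517) (9.4406, 21.3715)]  |A|=58.8472
9. ⊥bis P2·P8 via (12.095,8.035): [(4.0842, 13.5209) (11.2997, 7.4556) (12.811, 8.5566) (9.4406, 21.3715)]  |A|=56.1061
10. canonical 4-gon: [(4.0842, 13.5209) (11.2997, 7.4556) (12.811, 8.5566) (9.4406, 21.3715)]
11. shoelace: 56.1061

Area of P2's cell: 56.1061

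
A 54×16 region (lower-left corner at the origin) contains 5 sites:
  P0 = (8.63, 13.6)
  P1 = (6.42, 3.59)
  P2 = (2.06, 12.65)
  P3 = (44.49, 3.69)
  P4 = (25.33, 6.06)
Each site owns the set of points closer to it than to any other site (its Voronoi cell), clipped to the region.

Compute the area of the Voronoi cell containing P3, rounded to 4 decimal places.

Area of P3's cell: 299.2552

1. box [0,54]×[0,16]: [(0, 0) (54, 0) (54, 16) (0, 16)]
2. ⊥bis P3·P0 via (26.56,8.645): [(24.1709, 0) (54, 0) (54, 16) (28.5926, 16)]  |A|=441.892
3. ⊥bis P3·P1 via (25.455,3.64): [(25.4524, 4.637) (25.4646, 0) (54, 0) (54, 16) (28.5926, 16)]  |A|=438.8927
4. ⊥bis P3·P2 via (23.275,8.17): [(25.4524, 4.637) (25.4646, 0) (54, 0) (54, 16) (28.5926, 16)]  |A|=438.8927
5. ⊥bis P3·P4 via (34.91,4.875): [(34.307, 0) (54, 0) (54, 16) (36.2861, 16)]  |A|=299.2552
6. canonical 4-gon: [(34.307, 0) (54, 0) (54, 16) (36.2861, 16)]
7. shoelace: 299.2552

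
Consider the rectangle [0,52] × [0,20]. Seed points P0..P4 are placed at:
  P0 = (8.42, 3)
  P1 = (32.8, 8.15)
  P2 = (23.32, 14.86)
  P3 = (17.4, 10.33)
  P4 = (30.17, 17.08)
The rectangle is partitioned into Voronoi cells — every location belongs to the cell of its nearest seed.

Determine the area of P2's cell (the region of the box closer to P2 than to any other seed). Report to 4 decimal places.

1. box [0,52]×[0,20]: [(0, 0) (52, 0) (52, 20) (0, 20)]
2. ⊥bis P2·P0 via (15.87,8.93): [(22.978, 0) (52, 0) (52, 20) (7.0586, 20)]  |A|=739.6338
3. ⊥bis P2·P1 via (28.06,11.505): [(21.3576, 2.0358) (34.0728, 20) (7.0586, 20)]  |A|=242.645
4. ⊥bis P2·P3 via (20.36,12.595): [(24.7608, 6.8438) (34.0728, 20) (14.6937, 20)]  |A|=127.4775
5. ⊥bis P2·P4 via (26.745,15.97): [(24.7608, 6.8438) (28.1506, 11.633) (25.4389, 20) (14.6937, 20)]  |A|=91.3575
6. canonical 4-gon: [(24.7608, 6.8438) (28.1506, 11.633) (25.4389, 20) (14.6937, 20)]
7. shoelace: 91.3575

Area of P2's cell: 91.3575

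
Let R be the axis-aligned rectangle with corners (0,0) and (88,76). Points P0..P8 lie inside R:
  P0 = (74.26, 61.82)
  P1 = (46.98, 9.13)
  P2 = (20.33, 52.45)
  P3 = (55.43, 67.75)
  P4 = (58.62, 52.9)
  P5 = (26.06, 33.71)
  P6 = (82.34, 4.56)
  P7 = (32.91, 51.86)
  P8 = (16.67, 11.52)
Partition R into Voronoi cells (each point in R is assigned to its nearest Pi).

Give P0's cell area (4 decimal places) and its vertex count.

Area of P0's cell: 759.8648 (5 vertices)

1. box [0,88]×[0,76]: [(0, 0) (88, 0) (88, 76) (0, 76)]
2. ⊥bis P0·P1 via (60.62,35.475): [(0, 66.8607) (88, 21.2991) (88, 76) (0, 76)]  |A|=2808.9664
3. ⊥bis P0·P2 via (47.295,57.135): [(50.1131, 40.9149) (88, 21.2991) (88, 76) (44.0173, 76)]  |A|=1807.7907
4. ⊥bis P0·P3 via (64.845,64.785): [(56.3163, 37.7032) (88, 21.2991) (88, 76) (68.3769, 76)]  |A|=1242.314
5. ⊥bis P0·P4 via (66.44,57.36): [(63.9059, 61.8031) (86.5905, 22.0289) (88, 21.2991) (88, 76) (68.3769, 76)]  |A|=818.0308
6. ⊥bis P0·P5 via (50.16,47.765): [(63.9059, 61.8031) (86.5905, 22.0289) (88, 21.2991) (88, 76) (68.3769, 76)]  |A|=818.0308
7. ⊥bis P0·P6 via (78.3,33.19): [(63.9059, 61.8031) (80.0816, 33.4414) (88, 34.5588) (88, 76) (68.3769, 76)]  |A|=759.8648
8. ⊥bis P0·P7 via (53.585,56.84): [(63.9059, 61.8031) (80.0816, 33.4414) (88, 34.5588) (88, 76) (68.3769, 76)]  |A|=759.8648
9. ⊥bis P0·P8 via (45.465,36.67): [(63.9059, 61.8031) (80.0816, 33.4414) (88, 34.5588) (88, 76) (68.3769, 76)]  |A|=759.8648
10. canonical 5-gon: [(63.9059, 61.8031) (80.0816, 33.4414) (88, 34.5588) (88, 76) (68.3769, 76)]
11. shoelace: 759.8648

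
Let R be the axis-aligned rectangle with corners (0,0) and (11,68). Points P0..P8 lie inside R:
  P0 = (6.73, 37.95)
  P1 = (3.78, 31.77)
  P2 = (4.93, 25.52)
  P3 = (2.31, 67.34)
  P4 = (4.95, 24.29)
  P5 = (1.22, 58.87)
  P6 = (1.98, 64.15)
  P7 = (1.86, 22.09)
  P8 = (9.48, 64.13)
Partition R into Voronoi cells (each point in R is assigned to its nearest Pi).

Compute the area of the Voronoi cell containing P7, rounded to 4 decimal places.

Area of P7's cell: 221.4718

1. box [0,11]×[0,68]: [(0, 0) (11, 0) (11, 68) (0, 68)]
2. ⊥bis P7·P0 via (4.295,30.02): [(0, 31.3388) (0, 0) (11, 0) (11, 27.9612)]  |A|=326.1499
3. ⊥bis P7·P1 via (2.82,26.93): [(0, 27.4893) (0, 0) (11, 0) (11, 25.3075)]  |A|=290.3827
4. ⊥bis P7·P2 via (3.395,23.805): [(0, 26.8437) (0, 0) (11, 0) (11, 16.9982)]  |A|=241.1303
5. ⊥bis P7·P3 via (2.085,44.715): [(0, 26.8437) (0, 0) (11, 0) (11, 16.9982)]  |A|=241.1303
6. ⊥bis P7·P4 via (3.405,23.19): [(2.2155, 24.8607) (0, 26.8437) (0, 0) (11, 0) (11, 12.5225)]  |A|=221.4718
7. ⊥bis P7·P5 via (1.54,40.48): [(2.2155, 24.8607) (0, 26.8437) (0, 0) (11, 0) (11, 12.5225)]  |A|=221.4718
8. ⊥bis P7·P6 via (1.92,43.12): [(2.2155, 24.8607) (0, 26.8437) (0, 0) (11, 0) (11, 12.5225)]  |A|=221.4718
9. ⊥bis P7·P8 via (5.67,43.11): [(2.2155, 24.8607) (0, 26.8437) (0, 0) (11, 0) (11, 12.5225)]  |A|=221.4718
10. canonical 5-gon: [(2.2155, 24.8607) (0, 26.8437) (0, 0) (11, 0) (11, 12.5225)]
11. shoelace: 221.4718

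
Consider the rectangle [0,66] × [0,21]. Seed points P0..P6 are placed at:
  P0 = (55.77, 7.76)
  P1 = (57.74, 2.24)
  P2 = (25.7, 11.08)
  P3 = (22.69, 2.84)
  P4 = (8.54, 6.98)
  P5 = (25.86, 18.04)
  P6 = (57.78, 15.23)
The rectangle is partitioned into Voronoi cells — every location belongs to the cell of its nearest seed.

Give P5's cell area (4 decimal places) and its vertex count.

1. box [0,66]×[0,21]: [(0, 0) (66, 0) (66, 21) (0, 21)]
2. ⊥bis P5·P0 via (40.815,12.9): [(0, 0) (36.3813, 0) (43.599, 21) (0, 21)]  |A|=839.7926
3. ⊥bis P5·P1 via (41.8,10.14): [(0, 0) (36.3813, 0) (43.599, 21) (0, 21)]  |A|=839.7926
4. ⊥bis P5·P2 via (25.78,14.56): [(0, 15.1526) (41.2632, 14.2041) (43.599, 21) (0, 21)]  |A|=268.7882
5. ⊥bis P5·P3 via (24.275,10.44): [(0, 15.5026) (1.886, 15.1093) (41.2632, 14.2041) (43.599, 21) (0, 21)]  |A|=268.4581
6. ⊥bis P5·P4 via (17.2,12.51): [(15.7436, 14.7907) (41.2632, 14.2041) (43.599, 21) (11.7786, 21)]  |A|=186.1908
7. ⊥bis P5·P6 via (41.82,16.635): [(15.7436, 14.7907) (41.2632, 14.2041) (41.724, 15.5449) (42.2043, 21) (11.7786, 21)]  |A|=182.3867
8. canonical 5-gon: [(15.7436, 14.7907) (41.2632, 14.2041) (41.724, 15.5449) (42.2043, 21) (11.7786, 21)]
9. shoelace: 182.3867

Area of P5's cell: 182.3867 (5 vertices)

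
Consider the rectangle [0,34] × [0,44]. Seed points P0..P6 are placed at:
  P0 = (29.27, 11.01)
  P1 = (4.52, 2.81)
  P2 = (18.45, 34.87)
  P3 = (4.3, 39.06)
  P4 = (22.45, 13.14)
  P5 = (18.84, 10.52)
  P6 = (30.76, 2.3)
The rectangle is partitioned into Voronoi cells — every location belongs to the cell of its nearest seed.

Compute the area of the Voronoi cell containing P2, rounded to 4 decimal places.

1. box [0,34]×[0,44]: [(0, 0) (34, 0) (34, 44) (0, 44)]
2. ⊥bis P2·P0 via (23.86,22.94): [(0, 12.12) (34, 27.5383) (34, 44) (0, 44)]  |A|=821.8094
3. ⊥bis P2·P1 via (11.485,18.84): [(0, 23.8302) (13.1875, 18.1003) (34, 27.5383) (34, 44) (0, 44)]  |A|=744.5951
4. ⊥bis P2·P3 via (11.375,36.965): [(6.6323, 20.9485) (13.1875, 18.1003) (34, 27.5383) (34, 44) (13.4582, 44)]  |A|=522.5936
5. ⊥bis P2·P4 via (20.45,24.005): [(6.793, 21.491) (30.1432, 25.7893) (34, 27.5383) (34, 44) (13.4582, 44)]  |A|=467.2559
6. ⊥bis P2·P5 via (18.645,22.695): [(7.0947, 22.51) (12.8272, 22.6018) (30.1432, 25.7893) (34, 27.5383) (34, 44) (13.4582, 44)]  |A|=464.3491
7. ⊥bis P2·P6 via (24.605,18.585): [(7.0947, 22.51) (12.8272, 22.6018) (30.1432, 25.7893) (34, 27.5383) (34, 44) (13.4582, 44)]  |A|=464.3491
8. canonical 6-gon: [(7.0947, 22.51) (12.8272, 22.6018) (30.1432, 25.7893) (34, 27.5383) (34, 44) (13.4582, 44)]
9. shoelace: 464.3491

Area of P2's cell: 464.3491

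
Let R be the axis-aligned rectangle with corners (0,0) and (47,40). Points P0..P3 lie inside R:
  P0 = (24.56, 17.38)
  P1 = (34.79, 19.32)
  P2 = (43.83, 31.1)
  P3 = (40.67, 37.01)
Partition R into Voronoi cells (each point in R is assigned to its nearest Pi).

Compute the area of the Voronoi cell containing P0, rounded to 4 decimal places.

1. box [0,47]×[0,40]: [(0, 0) (47, 0) (47, 40) (0, 40)]
2. ⊥bis P0·P1 via (29.675,18.35): [(0, 0) (33.1549, 0) (25.5693, 40) (0, 40)]  |A|=1174.4839
3. ⊥bis P0·P2 via (34.195,24.24): [(0, 0) (33.1549, 0) (26.5115, 35.0316) (22.9741, 40) (0, 40)]  |A|=1168.0367
4. ⊥bis P0·P3 via (32.615,27.195): [(0, 0) (33.1549, 0) (27.1466, 31.6828) (17.0121, 40) (0, 40)]  |A|=1138.8981
5. canonical 5-gon: [(0, 0) (33.1549, 0) (27.1466, 31.6828) (17.0121, 40) (0, 40)]
6. shoelace: 1138.8981

Area of P0's cell: 1138.8981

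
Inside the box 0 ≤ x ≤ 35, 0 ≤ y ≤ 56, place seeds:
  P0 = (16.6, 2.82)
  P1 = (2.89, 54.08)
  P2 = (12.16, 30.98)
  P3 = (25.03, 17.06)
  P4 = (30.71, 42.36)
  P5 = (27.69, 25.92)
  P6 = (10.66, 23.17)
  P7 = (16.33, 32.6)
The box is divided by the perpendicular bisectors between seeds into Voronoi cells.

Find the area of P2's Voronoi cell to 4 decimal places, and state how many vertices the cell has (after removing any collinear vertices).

Area of P2's cell: 181.5918 (4 vertices)

1. box [0,35]×[0,56]: [(0, 0) (35, 0) (35, 56) (0, 56)]
2. ⊥bis P2·P0 via (14.38,16.9): [(0, 14.6327) (35, 20.1512) (35, 56) (0, 56)]  |A|=1351.2824
3. ⊥bis P2·P1 via (7.525,42.53): [(0, 39.5102) (0, 14.6327) (35, 20.1512) (35, 53.5557)]  |A|=1019.9358
4. ⊥bis P2·P3 via (18.595,24.02): [(0, 39.5102) (0, 14.6327) (10.1774, 16.2374) (35, 39.1876) (35, 53.5557)]  |A|=783.6698
5. ⊥bis P2·P4 via (21.435,36.67): [(15.8023, 45.8517) (0, 39.5102) (0, 14.6327) (10.1774, 16.2374) (25.359, 30.2737)]  |A|=528.0651
6. ⊥bis P2·P5 via (19.925,28.45): [(22.198, 35.4263) (15.8023, 45.8517) (0, 39.5102) (0, 14.6327) (10.1774, 16.2374) (18.4327, 23.87)]  |A|=500.1004
7. ⊥bis P2·P6 via (11.41,27.075): [(19.0019, 25.6169) (22.198, 35.4263) (15.8023, 45.8517) (0, 39.5102) (0, 29.2664)]  |A|=315.3781
8. ⊥bis P2·P7 via (14.245,31.79): [(16.453, 26.1064) (9.729, 43.4145) (0, 39.5102) (0, 29.2664)]  |A|=181.5918
9. canonical 4-gon: [(16.453, 26.1064) (9.729, 43.4145) (0, 39.5102) (0, 29.2664)]
10. shoelace: 181.5918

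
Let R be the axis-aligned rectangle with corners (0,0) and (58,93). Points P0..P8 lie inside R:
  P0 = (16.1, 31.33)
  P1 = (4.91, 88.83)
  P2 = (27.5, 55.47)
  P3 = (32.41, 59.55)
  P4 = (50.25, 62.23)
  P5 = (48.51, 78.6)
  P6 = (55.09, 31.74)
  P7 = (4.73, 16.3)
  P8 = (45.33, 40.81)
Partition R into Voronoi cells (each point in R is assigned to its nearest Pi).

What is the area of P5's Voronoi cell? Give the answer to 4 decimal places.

Area of P5's cell: 636.1945

1. box [0,58]×[0,93]: [(0, 0) (58, 0) (58, 93) (0, 93)]
2. ⊥bis P5·P0 via (32.305,54.965): [(0, 77.1145) (58, 37.3476) (58, 93) (0, 93)]  |A|=2074.6005
3. ⊥bis P5·P1 via (26.71,83.715): [(21.6745, 62.2537) (58, 37.3476) (58, 93) (28.8886, 93)]  |A|=1458.3366
4. ⊥bis P5·P2 via (38.005,67.035): [(25.4682, 78.4227) (58, 48.8727) (58, 93) (28.8886, 93)]  |A|=929.9531
5. ⊥bis P5·P3 via (40.46,69.075): [(26.1188, 81.1954) (58, 54.2512) (58, 93) (28.8886, 93)]  |A|=789.5042
6. ⊥bis P5·P4 via (49.38,70.415): [(26.1188, 81.1954) (40.0481, 69.4231) (58, 71.3312) (58, 93) (28.8886, 93)]  |A|=636.1945
7. ⊥bis P5·P6 via (51.8,55.17): [(26.1188, 81.1954) (40.0481, 69.4231) (58, 71.3312) (58, 93) (28.8886, 93)]  |A|=636.1945
8. ⊥bis P5·P7 via (26.62,47.45): [(26.1188, 81.1954) (40.0481, 69.4231) (58, 71.3312) (58, 93) (28.8886, 93)]  |A|=636.1945
9. ⊥bis P5·P8 via (46.92,59.705): [(26.1188, 81.1954) (40.0481, 69.4231) (58, 71.3312) (58, 93) (28.8886, 93)]  |A|=636.1945
10. canonical 5-gon: [(26.1188, 81.1954) (40.0481, 69.4231) (58, 71.3312) (58, 93) (28.8886, 93)]
11. shoelace: 636.1945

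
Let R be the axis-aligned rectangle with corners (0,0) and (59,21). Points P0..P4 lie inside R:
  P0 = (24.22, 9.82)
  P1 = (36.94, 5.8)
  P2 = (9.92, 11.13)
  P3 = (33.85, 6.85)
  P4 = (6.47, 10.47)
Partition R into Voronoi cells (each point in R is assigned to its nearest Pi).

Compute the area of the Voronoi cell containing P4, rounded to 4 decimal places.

Area of P4's cell: 173.3002

1. box [0,59]×[0,21]: [(0, 0) (59, 0) (59, 21) (0, 21)]
2. ⊥bis P4·P0 via (15.345,10.145): [(0, 0) (14.9735, 0) (15.7425, 21) (0, 21)]  |A|=322.518
3. ⊥bis P4·P1 via (21.705,8.135): [(0, 0) (14.9735, 0) (15.7425, 21) (0, 21)]  |A|=322.518
4. ⊥bis P4·P2 via (8.195,10.8): [(0, 0) (10.2611, 0) (6.2437, 21) (0, 21)]  |A|=173.3002
5. ⊥bis P4·P3 via (20.16,8.66): [(0, 0) (10.2611, 0) (6.2437, 21) (0, 21)]  |A|=173.3002
6. canonical 4-gon: [(0, 0) (10.2611, 0) (6.2437, 21) (0, 21)]
7. shoelace: 173.3002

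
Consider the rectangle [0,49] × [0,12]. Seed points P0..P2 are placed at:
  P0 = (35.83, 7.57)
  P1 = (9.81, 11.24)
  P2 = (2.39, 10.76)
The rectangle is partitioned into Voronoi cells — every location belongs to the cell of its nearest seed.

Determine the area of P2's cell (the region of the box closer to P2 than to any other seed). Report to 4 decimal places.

Area of P2's cell: 77.0814

1. box [0,49]×[0,12]: [(0, 0) (49, 0) (49, 12) (0, 12)]
2. ⊥bis P2·P0 via (19.11,9.165): [(0, 0) (18.2357, 0) (19.3804, 12) (0, 12)]  |A|=225.6969
3. ⊥bis P2·P1 via (6.1,11): [(0, 0) (6.8116, 0) (6.0353, 12) (0, 12)]  |A|=77.0814
4. canonical 4-gon: [(0, 0) (6.8116, 0) (6.0353, 12) (0, 12)]
5. shoelace: 77.0814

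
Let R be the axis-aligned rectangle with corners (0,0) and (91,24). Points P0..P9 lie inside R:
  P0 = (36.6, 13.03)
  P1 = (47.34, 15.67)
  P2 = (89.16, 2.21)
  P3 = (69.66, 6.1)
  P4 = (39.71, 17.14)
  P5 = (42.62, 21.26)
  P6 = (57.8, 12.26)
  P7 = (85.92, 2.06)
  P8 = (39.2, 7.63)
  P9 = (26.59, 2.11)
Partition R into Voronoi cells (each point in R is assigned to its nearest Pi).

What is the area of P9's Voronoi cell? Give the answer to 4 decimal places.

1. box [0,91]×[0,24]: [(0, 0) (91, 0) (91, 24) (0, 24)]
2. ⊥bis P9·P0 via (31.595,7.57): [(0, 0) (39.8532, 0) (13.6714, 24) (0, 24)]  |A|=642.2945
3. ⊥bis P9·P1 via (36.965,8.89): [(0, 0) (39.8532, 0) (13.6714, 24) (0, 24)]  |A|=642.2945
4. ⊥bis P9·P2 via (57.875,2.16): [(0, 0) (39.8532, 0) (13.6714, 24) (0, 24)]  |A|=642.2945
5. ⊥bis P9·P3 via (48.125,4.105): [(0, 0) (39.8532, 0) (13.6714, 24) (0, 24)]  |A|=642.2945
6. ⊥bis P9·P4 via (33.15,9.625): [(0, 0) (39.8532, 0) (13.6714, 24) (0, 24)]  |A|=642.2945
7. ⊥bis P9·P5 via (34.605,11.685): [(0, 0) (39.8532, 0) (13.6714, 24) (0, 24)]  |A|=642.2945
8. ⊥bis P9·P6 via (42.195,7.185): [(0, 0) (39.8532, 0) (13.6714, 24) (0, 24)]  |A|=642.2945
9. ⊥bis P9·P7 via (56.255,2.085): [(0, 0) (39.8532, 0) (13.6714, 24) (0, 24)]  |A|=642.2945
10. ⊥bis P9·P8 via (32.895,4.87): [(0, 0) (35.0268, 0) (31.7922, 7.3892) (13.6714, 24) (0, 24)]  |A|=624.4631
11. canonical 5-gon: [(0, 0) (35.0268, 0) (31.7922, 7.3892) (13.6714, 24) (0, 24)]
12. shoelace: 624.4631

Area of P9's cell: 624.4631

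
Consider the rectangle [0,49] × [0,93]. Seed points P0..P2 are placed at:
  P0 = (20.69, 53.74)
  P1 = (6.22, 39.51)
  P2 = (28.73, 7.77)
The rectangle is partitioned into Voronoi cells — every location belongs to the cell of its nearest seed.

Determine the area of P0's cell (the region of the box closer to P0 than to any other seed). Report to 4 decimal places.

1. box [0,49]×[0,93]: [(0, 0) (49, 0) (49, 93) (0, 93)]
2. ⊥bis P0·P1 via (13.455,46.625): [(0, 60.3069) (49, 10.4805) (49, 93) (0, 93)]  |A|=2822.7078
3. ⊥bis P0·P2 via (24.71,30.755): [(0, 60.3069) (28.4231, 31.4044) (49, 35.0032) (49, 93) (0, 93)]  |A|=2570.4074
4. canonical 5-gon: [(0, 60.3069) (28.4231, 31.4044) (49, 35.0032) (49, 93) (0, 93)]
5. shoelace: 2570.4074

Area of P0's cell: 2570.4074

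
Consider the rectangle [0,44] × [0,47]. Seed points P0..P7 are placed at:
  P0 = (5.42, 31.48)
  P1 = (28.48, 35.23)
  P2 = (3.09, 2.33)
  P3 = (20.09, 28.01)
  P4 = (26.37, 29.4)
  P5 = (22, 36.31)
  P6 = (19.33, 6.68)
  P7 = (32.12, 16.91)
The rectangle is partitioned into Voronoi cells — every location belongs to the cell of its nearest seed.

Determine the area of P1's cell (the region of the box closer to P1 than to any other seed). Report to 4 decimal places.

1. box [0,44]×[0,47]: [(0, 0) (44, 0) (44, 47) (0, 47)]
2. ⊥bis P1·P0 via (16.95,33.355): [(22.3742, 0) (44, 0) (44, 47) (14.7311, 47)]  |A|=1196.0272
3. ⊥bis P1·P2 via (15.785,18.78): [(19.8275, 15.6603) (40.1199, 0) (44, 0) (44, 47) (14.7311, 47)]  |A|=1057.0761
4. ⊥bis P1·P3 via (24.285,31.62): [(15.5888, 41.7254) (44, 8.7102) (44, 47) (14.7311, 47)]  |A|=621.1205
5. ⊥bis P1·P4 via (27.425,32.315): [(15.5888, 41.7254) (21.9961, 34.2798) (44, 26.3162) (44, 47) (14.7311, 47)]  |A|=427.4203
6. ⊥bis P1·P5 via (25.24,35.77): [(24.8212, 33.2574) (44, 26.3162) (44, 47) (27.1117, 47)]  |A|=314.3905
7. ⊥bis P1·P6 via (23.905,20.955): [(24.8212, 33.2574) (44, 26.3162) (44, 47) (27.1117, 47)]  |A|=314.3905
8. ⊥bis P1·P7 via (30.3,26.07): [(24.8212, 33.2574) (39.5836, 27.9146) (44, 28.7921) (44, 47) (27.1117, 47)]  |A|=308.9232
9. canonical 5-gon: [(24.8212, 33.2574) (39.5836, 27.9146) (44, 28.7921) (44, 47) (27.1117, 47)]
10. shoelace: 308.9232

Area of P1's cell: 308.9232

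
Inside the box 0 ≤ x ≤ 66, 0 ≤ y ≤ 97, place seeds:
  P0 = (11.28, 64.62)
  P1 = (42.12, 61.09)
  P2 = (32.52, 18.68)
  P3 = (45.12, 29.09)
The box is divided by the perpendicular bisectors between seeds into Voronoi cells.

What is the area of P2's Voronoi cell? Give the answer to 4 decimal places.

1. box [0,66]×[0,97]: [(0, 0) (66, 0) (66, 97) (0, 97)]
2. ⊥bis P2·P0 via (21.9,41.65): [(0, 31.5247) (0, 0) (66, 0) (66, 62.0393)]  |A|=3087.6119
3. ⊥bis P2·P1 via (37.32,39.885): [(24.4054, 42.8084) (0, 31.5247) (0, 0) (66, 0) (66, 33.3929)]  |A|=2491.8457
4. ⊥bis P2·P3 via (38.82,23.885): [(23.5228, 42.4003) (0, 31.5247) (0, 0) (58.5536, 0)]  |A|=1612.1195
5. canonical 4-gon: [(23.5228, 42.4003) (0, 31.5247) (0, 0) (58.5536, 0)]
6. shoelace: 1612.1195

Area of P2's cell: 1612.1195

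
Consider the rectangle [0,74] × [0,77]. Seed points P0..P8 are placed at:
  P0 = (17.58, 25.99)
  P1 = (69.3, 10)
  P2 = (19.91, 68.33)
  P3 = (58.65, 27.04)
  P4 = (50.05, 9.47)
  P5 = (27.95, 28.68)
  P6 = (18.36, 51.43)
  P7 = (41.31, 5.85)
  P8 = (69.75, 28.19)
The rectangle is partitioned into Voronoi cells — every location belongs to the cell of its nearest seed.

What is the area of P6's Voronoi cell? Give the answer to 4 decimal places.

Area of P6's cell: 817.8801

1. box [0,74]×[0,77]: [(0, 0) (74, 0) (74, 77) (0, 77)]
2. ⊥bis P6·P0 via (17.97,38.71): [(0, 39.261) (74, 36.9921) (74, 77) (0, 77)]  |A|=2876.6366
3. ⊥bis P6·P1 via (43.83,30.715): [(0, 39.261) (49.545, 37.7419) (74, 67.8103) (74, 77) (0, 77)]  |A|=2499.8072
4. ⊥bis P6·P2 via (19.135,59.88): [(0, 61.635) (0, 39.261) (49.545, 37.7419) (64.1894, 55.7478)]  |A|=1175.2618
5. ⊥bis P6·P3 via (38.505,39.235): [(49.3264, 57.111) (0, 61.635) (0, 39.261) (37.8188, 38.1014)]  |A|=917.9455
6. ⊥bis P6·P4 via (34.205,30.45): [(49.3264, 57.111) (0, 61.635) (0, 39.261) (37.8188, 38.1014)]  |A|=917.9455
7. ⊥bis P6·P5 via (23.155,40.055): [(44.4306, 49.0235) (49.3264, 57.111) (0, 61.635) (0, 39.261) (19.8291, 38.653)]  |A|=817.8801
8. ⊥bis P6·P7 via (29.835,28.64): [(44.4306, 49.0235) (49.3264, 57.111) (0, 61.635) (0, 39.261) (19.8291, 38.653)]  |A|=817.8801
9. ⊥bis P6·P8 via (44.055,39.81): [(44.4306, 49.0235) (49.3264, 57.111) (0, 61.635) (0, 39.261) (19.8291, 38.653)]  |A|=817.8801
10. canonical 5-gon: [(44.4306, 49.0235) (49.3264, 57.111) (0, 61.635) (0, 39.261) (19.8291, 38.653)]
11. shoelace: 817.8801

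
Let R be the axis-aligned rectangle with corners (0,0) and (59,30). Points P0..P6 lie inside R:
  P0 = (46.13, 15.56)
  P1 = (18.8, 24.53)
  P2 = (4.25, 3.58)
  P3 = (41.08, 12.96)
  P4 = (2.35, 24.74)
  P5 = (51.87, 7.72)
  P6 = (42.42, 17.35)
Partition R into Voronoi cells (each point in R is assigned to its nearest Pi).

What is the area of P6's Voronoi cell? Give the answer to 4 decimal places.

Area of P6's cell: 216.5629

1. box [0,59]×[0,30]: [(0, 0) (59, 0) (59, 30) (0, 30)]
2. ⊥bis P6·P0 via (44.275,16.455): [(0, 0) (36.3358, 0) (50.8102, 30) (0, 30)]  |A|=1307.1898
3. ⊥bis P6·P1 via (30.61,20.94): [(24.2447, 0) (36.3358, 0) (50.8102, 30) (33.3641, 30)]  |A|=443.0589
4. ⊥bis P6·P2 via (23.335,10.465): [(25.5551, 4.3109) (27.1103, 0) (36.3358, 0) (50.8102, 30) (33.3641, 30)]  |A|=436.8822
5. ⊥bis P6·P3 via (41.75,15.155): [(29.9467, 18.7578) (43.4042, 14.6501) (50.8102, 30) (33.3641, 30)]  |A|=216.5629
6. ⊥bis P6·P4 via (22.385,21.045): [(29.9467, 18.7578) (43.4042, 14.6501) (50.8102, 30) (33.3641, 30)]  |A|=216.5629
7. ⊥bis P6·P5 via (47.145,12.535): [(29.9467, 18.7578) (43.4042, 14.6501) (50.8102, 30) (33.3641, 30)]  |A|=216.5629
8. canonical 4-gon: [(29.9467, 18.7578) (43.4042, 14.6501) (50.8102, 30) (33.3641, 30)]
9. shoelace: 216.5629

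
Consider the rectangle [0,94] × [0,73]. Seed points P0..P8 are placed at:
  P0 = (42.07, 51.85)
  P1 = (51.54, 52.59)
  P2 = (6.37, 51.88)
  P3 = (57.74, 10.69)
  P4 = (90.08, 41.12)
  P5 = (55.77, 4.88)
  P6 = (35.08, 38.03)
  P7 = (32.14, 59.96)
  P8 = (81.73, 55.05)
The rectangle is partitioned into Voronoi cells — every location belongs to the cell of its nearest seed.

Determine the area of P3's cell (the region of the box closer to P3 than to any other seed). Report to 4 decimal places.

1. box [0,94]×[0,73]: [(0, 0) (94, 0) (94, 73) (0, 73)]
2. ⊥bis P3·P0 via (49.905,31.27): [(0, 12.2707) (0, 0) (94, 0) (94, 48.0574)]  |A|=2835.4197
3. ⊥bis P3·P1 via (54.64,31.64): [(48.4843, 30.7291) (0, 12.2707) (0, 0) (94, 0) (94, 37.4642)]  |A|=2594.3407
4. ⊥bis P3·P2 via (32.055,31.285): [(48.4843, 30.7291) (24.1945, 21.4818) (6.9698, 0) (94, 0) (94, 37.4642)]  |A|=2371.0379
5. ⊥bis P3·P4 via (73.91,25.905): [(66.8181, 33.442) (48.4843, 30.7291) (24.1945, 21.4818) (6.9698, 0) (94, 0) (94, 4.554)]  |A|=1923.7582
6. ⊥bis P3·P5 via (56.755,7.785): [(66.8181, 33.442) (48.4843, 30.7291) (24.1945, 21.4818) (22.5198, 19.3932) (79.7148, 0) (94, 0) (94, 4.554)]  |A|=1218.3798
7. ⊥bis P3·P6 via (46.41,24.36): [(66.8181, 33.442) (55.3139, 31.7397) (35.2212, 15.0865) (79.7148, 0) (94, 0) (94, 4.554)]  |A|=1026.1408
8. ⊥bis P3·P7 via (44.94,35.325): [(66.8181, 33.442) (55.3139, 31.7397) (35.2212, 15.0865) (79.7148, 0) (94, 0) (94, 4.554)]  |A|=1026.1408
9. ⊥bis P3·P8 via (69.735,32.87): [(66.8181, 33.442) (55.3139, 31.7397) (35.2212, 15.0865) (79.7148, 0) (94, 0) (94, 4.554)]  |A|=1026.1408
10. canonical 6-gon: [(66.8181, 33.442) (55.3139, 31.7397) (35.2212, 15.0865) (79.7148, 0) (94, 0) (94, 4.554)]
11. shoelace: 1026.1408

Area of P3's cell: 1026.1408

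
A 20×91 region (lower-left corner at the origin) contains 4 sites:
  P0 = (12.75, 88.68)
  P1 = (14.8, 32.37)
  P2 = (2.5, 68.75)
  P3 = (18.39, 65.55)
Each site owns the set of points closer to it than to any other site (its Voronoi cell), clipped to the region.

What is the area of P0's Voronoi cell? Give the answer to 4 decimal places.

Area of P0's cell: 247.6003

1. box [0,20]×[0,91]: [(0, 0) (20, 0) (20, 91) (0, 91)]
2. ⊥bis P0·P1 via (13.775,60.525): [(0, 60.0235) (20, 60.7516) (20, 91) (0, 91)]  |A|=612.2486
3. ⊥bis P0·P2 via (7.625,78.715): [(0, 82.6365) (20, 72.3505) (20, 91) (0, 91)]  |A|=270.1293
4. ⊥bis P0·P3 via (15.57,77.115): [(0, 82.6365) (12.2908, 76.3154) (20, 78.1952) (20, 91) (0, 91)]  |A|=247.6003
5. canonical 5-gon: [(0, 82.6365) (12.2908, 76.3154) (20, 78.1952) (20, 91) (0, 91)]
6. shoelace: 247.6003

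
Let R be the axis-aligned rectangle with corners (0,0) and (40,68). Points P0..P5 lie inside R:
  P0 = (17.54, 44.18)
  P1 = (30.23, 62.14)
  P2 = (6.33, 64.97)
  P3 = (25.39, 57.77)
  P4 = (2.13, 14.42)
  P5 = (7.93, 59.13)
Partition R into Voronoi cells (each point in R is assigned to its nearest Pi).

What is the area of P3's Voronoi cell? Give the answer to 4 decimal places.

Area of P3's cell: 276.0731

1. box [0,40]×[0,68]: [(0, 0) (40, 0) (40, 68) (0, 68)]
2. ⊥bis P3·P0 via (21.465,50.975): [(0, 63.3738) (40, 40.2686) (40, 68) (0, 68)]  |A|=647.1508
3. ⊥bis P3·P1 via (27.81,59.955): [(0, 63.3738) (40, 40.2686) (40, 46.4539) (20.5462, 68) (0, 68)]  |A|=437.5749
4. ⊥bis P3·P2 via (15.86,61.37): [(13.6406, 55.4946) (40, 40.2686) (40, 46.4539) (20.5462, 68) (18.3645, 68)]  |A|=291.1957
5. ⊥bis P3·P4 via (13.76,36.095): [(13.6406, 55.4946) (40, 40.2686) (40, 46.4539) (20.5462, 68) (18.3645, 68)]  |A|=291.1957
6. ⊥bis P3·P5 via (16.66,58.45): [(17.1543, 64.7964) (16.3097, 53.9529) (40, 40.2686) (40, 46.4539) (20.5462, 68) (18.3645, 68)]  |A|=276.0731
7. canonical 6-gon: [(17.1543, 64.7964) (16.3097, 53.9529) (40, 40.2686) (40, 46.4539) (20.5462, 68) (18.3645, 68)]
8. shoelace: 276.0731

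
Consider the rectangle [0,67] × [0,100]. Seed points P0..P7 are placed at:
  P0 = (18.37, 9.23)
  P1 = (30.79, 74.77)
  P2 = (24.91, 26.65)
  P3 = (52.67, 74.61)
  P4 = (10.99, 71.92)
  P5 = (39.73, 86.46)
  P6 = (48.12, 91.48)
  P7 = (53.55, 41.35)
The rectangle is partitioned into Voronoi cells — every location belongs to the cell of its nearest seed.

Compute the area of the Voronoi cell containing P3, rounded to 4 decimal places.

Area of P3's cell: 645.1334

1. box [0,67]×[0,100]: [(0, 0) (67, 0) (67, 100) (0, 100)]
2. ⊥bis P3·P0 via (35.52,41.92): [(0, 60.5547) (67, 25.4048) (67, 100) (0, 100)]  |A|=3820.3572
3. ⊥bis P3·P1 via (41.73,74.69): [(41.4675, 38.7998) (67, 25.4048) (67, 100) (41.9151, 100)]  |A|=1719.9006
4. ⊥bis P3·P2 via (38.79,50.63): [(41.5424, 49.0369) (67, 34.3016) (67, 100) (41.9151, 100)]  |A|=1475.4644
5. ⊥bis P3·P4 via (31.83,73.265): [(41.5424, 49.0369) (67, 34.3016) (67, 100) (41.9151, 100)]  |A|=1475.4644
6. ⊥bis P3·P5 via (46.2,80.535): [(41.7371, 75.6616) (41.5424, 49.0369) (67, 34.3016) (67, 100) (64.0254, 100)]  |A|=1206.3999
7. ⊥bis P3·P6 via (50.395,83.045): [(47.8765, 82.3657) (41.7371, 75.6616) (41.5424, 49.0369) (67, 34.3016) (67, 87.5235)]  |A|=1060.8755
8. ⊥bis P3·P7 via (53.11,57.98): [(47.8765, 82.3657) (41.7371, 75.6616) (41.6056, 57.6756) (67, 58.3475) (67, 87.5235)]  |A|=645.1334
9. canonical 5-gon: [(47.8765, 82.3657) (41.7371, 75.6616) (41.6056, 57.6756) (67, 58.3475) (67, 87.5235)]
10. shoelace: 645.1334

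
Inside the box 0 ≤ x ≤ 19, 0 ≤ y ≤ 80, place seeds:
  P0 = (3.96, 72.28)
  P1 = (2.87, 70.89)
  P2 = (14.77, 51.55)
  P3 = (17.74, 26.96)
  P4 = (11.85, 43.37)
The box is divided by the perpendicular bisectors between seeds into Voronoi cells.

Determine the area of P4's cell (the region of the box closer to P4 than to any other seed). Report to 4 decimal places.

1. box [0,19]×[0,80]: [(0, 0) (19, 0) (19, 80) (0, 80)]
2. ⊥bis P4·P0 via (7.905,57.825): [(0, 55.6676) (0, 0) (19, 0) (19, 60.853)]  |A|=1106.9457
3. ⊥bis P4·P1 via (7.36,57.13): [(17.5911, 60.4685) (0, 54.7284) (0, 0) (19, 0) (19, 60.853)]  |A|=1098.6847
4. ⊥bis P4·P2 via (13.31,47.46): [(0, 52.2112) (0, 0) (19, 0) (19, 45.4289)]  |A|=927.5809
5. ⊥bis P4·P3 via (14.795,35.165): [(0, 52.2112) (0, 29.8547) (19, 36.6743) (19, 45.4289)]  |A|=295.5558
6. canonical 4-gon: [(0, 52.2112) (0, 29.8547) (19, 36.6743) (19, 45.4289)]
7. shoelace: 295.5558

Area of P4's cell: 295.5558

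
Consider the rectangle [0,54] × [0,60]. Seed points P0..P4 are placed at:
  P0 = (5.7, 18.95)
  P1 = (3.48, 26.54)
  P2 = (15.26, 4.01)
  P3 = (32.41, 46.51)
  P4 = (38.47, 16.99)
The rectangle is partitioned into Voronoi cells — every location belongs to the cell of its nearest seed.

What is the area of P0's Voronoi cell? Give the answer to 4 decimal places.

Area of P0's cell: 285.4703

1. box [0,54]×[0,60]: [(0, 0) (54, 0) (54, 60) (0, 60)]
2. ⊥bis P0·P1 via (4.59,22.745): [(0, 21.4025) (0, 0) (54, 0) (54, 37.1969)]  |A|=1582.184
3. ⊥bis P0·P2 via (10.48,11.48): [(47.8653, 35.4026) (0, 21.4025) (0, 4.7739)]  |A|=397.9654
4. ⊥bis P0·P3 via (19.055,32.73): [(28.8514, 23.2357) (23.6158, 28.3099) (0, 21.4025) (0, 4.7739)]  |A|=317.8755
5. ⊥bis P0·P4 via (22.085,17.97): [(22.1432, 18.9432) (22.6872, 28.0382) (0, 21.4025) (0, 4.7739)]  |A|=285.4703
6. canonical 4-gon: [(22.1432, 18.9432) (22.6872, 28.0382) (0, 21.4025) (0, 4.7739)]
7. shoelace: 285.4703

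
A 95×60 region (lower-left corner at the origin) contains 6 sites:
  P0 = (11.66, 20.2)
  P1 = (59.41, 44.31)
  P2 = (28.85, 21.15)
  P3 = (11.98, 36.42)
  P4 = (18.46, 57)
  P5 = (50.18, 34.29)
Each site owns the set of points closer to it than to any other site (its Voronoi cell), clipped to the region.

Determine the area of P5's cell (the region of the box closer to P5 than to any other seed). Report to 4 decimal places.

1. box [0,95]×[0,60]: [(0, 0) (95, 0) (95, 60) (0, 60)]
2. ⊥bis P5·P0 via (30.92,27.245): [(40.8858, 0) (95, 0) (95, 60) (18.9387, 60)]  |A|=3905.2641
3. ⊥bis P5·P1 via (54.795,39.3): [(40.8858, 0) (95, 0) (95, 2.2649) (32.3233, 60) (18.9387, 60)]  |A|=2095.9393
4. ⊥bis P5·P2 via (39.515,27.72): [(56.5915, 0) (95, 0) (95, 2.2649) (32.3233, 60) (19.6294, 60)]  |A|=1604.0486
5. ⊥bis P5·P3 via (31.08,35.355): [(31.3897, 40.9097) (56.5915, 0) (95, 0) (95, 2.2649) (32.4478, 59.8853)]  |A|=1481.6417
6. ⊥bis P5·P4 via (34.32,45.645): [(31.4286, 41.6064) (31.3897, 40.9097) (56.5915, 0) (95, 0) (95, 2.2649) (39.7196, 53.1868)]  |A|=1411.7679
7. canonical 6-gon: [(31.4286, 41.6064) (31.3897, 40.9097) (56.5915, 0) (95, 0) (95, 2.2649) (39.7196, 53.1868)]
8. shoelace: 1411.7679

Area of P5's cell: 1411.7679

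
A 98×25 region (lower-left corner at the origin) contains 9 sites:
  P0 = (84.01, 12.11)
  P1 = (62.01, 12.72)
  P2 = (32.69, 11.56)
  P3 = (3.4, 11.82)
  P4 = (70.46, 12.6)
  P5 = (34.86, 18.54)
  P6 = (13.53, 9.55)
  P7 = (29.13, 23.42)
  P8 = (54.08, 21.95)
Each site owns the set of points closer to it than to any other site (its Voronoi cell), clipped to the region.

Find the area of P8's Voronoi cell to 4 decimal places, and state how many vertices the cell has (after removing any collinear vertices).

Area of P8's cell: 201.3457 (5 vertices)

1. box [0,98]×[0,25]: [(0, 0) (98, 0) (98, 25) (0, 25)]
2. ⊥bis P8·P0 via (69.045,17.03): [(0, 0) (63.4461, 0) (71.6653, 25) (0, 25)]  |A|=1688.8921
3. ⊥bis P8·P1 via (58.045,17.335): [(0, 0) (37.8682, 0) (66.9666, 25) (0, 25)]  |A|=1310.4344
4. ⊥bis P8·P2 via (43.385,16.755): [(47.5028, 8.2776) (66.9666, 25) (39.3801, 25)]  |A|=230.6558
5. ⊥bis P8·P3 via (28.74,16.885): [(47.5028, 8.2776) (66.9666, 25) (39.3801, 25)]  |A|=230.6558
6. ⊥bis P8·P4 via (62.27,17.275): [(47.5028, 8.2776) (66.4034, 24.5161) (66.6796, 25) (39.3801, 25)]  |A|=230.5864
7. ⊥bis P8·P5 via (44.47,20.245): [(46.0698, 11.2277) (47.5028, 8.2776) (66.4034, 24.5161) (66.6796, 25) (43.6264, 25)]  |A|=201.3457
8. ⊥bis P8·P6 via (33.805,15.75): [(46.0698, 11.2277) (47.5028, 8.2776) (66.4034, 24.5161) (66.6796, 25) (43.6264, 25)]  |A|=201.3457
9. ⊥bis P8·P7 via (41.605,22.685): [(46.0698, 11.2277) (47.5028, 8.2776) (66.4034, 24.5161) (66.6796, 25) (43.6264, 25)]  |A|=201.3457
10. canonical 5-gon: [(46.0698, 11.2277) (47.5028, 8.2776) (66.4034, 24.5161) (66.6796, 25) (43.6264, 25)]
11. shoelace: 201.3457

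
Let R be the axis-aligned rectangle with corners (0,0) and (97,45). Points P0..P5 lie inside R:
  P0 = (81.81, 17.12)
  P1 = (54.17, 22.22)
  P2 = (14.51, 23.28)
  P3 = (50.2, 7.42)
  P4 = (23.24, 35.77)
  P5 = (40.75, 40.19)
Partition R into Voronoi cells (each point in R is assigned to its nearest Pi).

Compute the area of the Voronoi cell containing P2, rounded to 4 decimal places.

Area of P2's cell: 967.7616

1. box [0,97]×[0,45]: [(0, 0) (97, 0) (97, 45) (0, 45)]
2. ⊥bis P2·P0 via (48.16,20.2): [(0, 0) (46.3111, 0) (50.43, 45) (0, 45)]  |A|=2176.6734
3. ⊥bis P2·P1 via (34.34,22.75): [(0, 0) (33.732, 0) (34.9347, 45) (0, 45)]  |A|=1544.9993
4. ⊥bis P2·P3 via (32.355,15.35): [(0, 0) (25.5337, 0) (34.2566, 19.6292) (34.9347, 45) (0, 45)]  |A|=1464.5371
5. ⊥bis P2·P4 via (18.875,29.525): [(0, 42.7179) (0, 0) (25.5337, 0) (33.9666, 18.9766)]  |A|=967.7616
6. ⊥bis P2·P5 via (27.63,31.735): [(0, 42.7179) (0, 0) (25.5337, 0) (33.9666, 18.9766)]  |A|=967.7616
7. canonical 4-gon: [(0, 42.7179) (0, 0) (25.5337, 0) (33.9666, 18.9766)]
8. shoelace: 967.7616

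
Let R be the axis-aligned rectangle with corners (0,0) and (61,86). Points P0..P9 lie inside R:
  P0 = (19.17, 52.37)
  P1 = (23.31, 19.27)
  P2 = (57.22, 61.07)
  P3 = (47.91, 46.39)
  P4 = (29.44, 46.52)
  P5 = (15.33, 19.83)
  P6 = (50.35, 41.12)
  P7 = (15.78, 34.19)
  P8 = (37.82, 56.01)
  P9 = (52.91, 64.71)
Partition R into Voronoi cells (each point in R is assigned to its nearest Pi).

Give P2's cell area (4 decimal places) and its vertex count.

Area of P2's cell: 127.4584 (4 vertices)

1. box [0,61]×[0,86]: [(0, 0) (61, 0) (61, 86) (0, 86)]
2. ⊥bis P2·P0 via (38.195,56.72): [(51.1638, 0) (61, 0) (61, 86) (31.5002, 86)]  |A|=1691.4454
3. ⊥bis P2·P1 via (40.265,40.17): [(42.3695, 38.4628) (61, 23.3489) (61, 86) (31.5002, 86)]  |A|=1284.7812
4. ⊥bis P2·P3 via (52.565,53.73): [(36.5575, 63.8819) (61, 48.3806) (61, 86) (31.5002, 86)]  |A|=785.9966
5. ⊥bis P2·P4 via (43.33,53.795): [(35.4035, 68.929) (38.7877, 62.4675) (61, 48.3806) (61, 86) (31.5002, 86)]  |A|=781.1846
6. ⊥bis P2·P5 via (36.275,40.45): [(35.4035, 68.929) (38.7877, 62.4675) (61, 48.3806) (61, 86) (31.5002, 86)]  |A|=781.1846
7. ⊥bis P2·P6 via (53.785,51.095): [(35.4035, 68.929) (38.7877, 62.4675) (60.2069, 48.8836) (61, 48.6104) (61, 86) (31.5002, 86)]  |A|=781.0935
8. ⊥bis P2·P7 via (36.5,47.63): [(35.4035, 68.929) (38.7877, 62.4675) (60.2069, 48.8836) (61, 48.6104) (61, 86) (31.5002, 86)]  |A|=781.0935
9. ⊥bis P2·P8 via (47.52,58.54): [(48.0233, 56.6103) (60.2069, 48.8836) (61, 48.6104) (61, 86) (40.3578, 86)]  |A|=547.3313
10. ⊥bis P2·P9 via (55.065,62.89): [(49.1552, 55.8925) (60.2069, 48.8836) (61, 48.6104) (61, 69.9174)]  |A|=127.4584
11. canonical 4-gon: [(49.1552, 55.8925) (60.2069, 48.8836) (61, 48.6104) (61, 69.9174)]
12. shoelace: 127.4584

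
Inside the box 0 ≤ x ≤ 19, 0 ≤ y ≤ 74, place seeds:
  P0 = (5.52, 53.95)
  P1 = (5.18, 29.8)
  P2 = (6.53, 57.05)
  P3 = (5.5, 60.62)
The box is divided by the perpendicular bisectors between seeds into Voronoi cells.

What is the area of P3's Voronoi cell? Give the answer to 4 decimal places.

1. box [0,19]×[0,74]: [(0, 0) (19, 0) (19, 74) (0, 74)]
2. ⊥bis P3·P0 via (5.51,57.285): [(0, 57.2685) (19, 57.3254) (19, 74) (0, 74)]  |A|=317.3577
3. ⊥bis P3·P1 via (5.34,45.21): [(0, 57.2685) (19, 57.3254) (19, 74) (0, 74)]  |A|=317.3577
4. ⊥bis P3·P2 via (6.015,58.835): [(0, 57.2685) (0.5916, 57.2703) (19, 62.5814) (19, 74) (0, 74)]  |A|=268.981
5. canonical 5-gon: [(0, 57.2685) (0.5916, 57.2703) (19, 62.5814) (19, 74) (0, 74)]
6. shoelace: 268.981

Area of P3's cell: 268.9810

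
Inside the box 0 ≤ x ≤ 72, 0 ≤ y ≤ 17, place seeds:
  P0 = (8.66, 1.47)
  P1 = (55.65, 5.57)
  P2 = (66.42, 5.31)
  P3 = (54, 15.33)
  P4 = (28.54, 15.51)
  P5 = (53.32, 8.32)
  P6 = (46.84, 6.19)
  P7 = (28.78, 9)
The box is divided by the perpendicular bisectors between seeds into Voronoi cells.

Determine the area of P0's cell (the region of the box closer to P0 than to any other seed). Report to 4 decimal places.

1. box [0,72]×[0,17]: [(0, 0) (72, 0) (72, 17) (0, 17)]
2. ⊥bis P0·P1 via (32.155,3.52): [(0, 0) (32.4621, 0) (30.9788, 17) (0, 17)]  |A|=539.2482
3. ⊥bis P0·P2 via (37.54,3.39): [(0, 0) (32.4621, 0) (30.9788, 17) (0, 17)]  |A|=539.2482
4. ⊥bis P0·P3 via (31.33,8.4): [(0, 0) (32.4621, 0) (31.8887, 6.5724) (28.7011, 17) (0, 17)]  |A|=527.3724
5. ⊥bis P0·P4 via (18.6,8.49): [(0, 0) (24.596, 0) (12.5899, 17) (0, 17)]  |A|=316.0799
6. ⊥bis P0·P5 via (30.99,4.895): [(0, 0) (24.596, 0) (12.5899, 17) (0, 17)]  |A|=316.0799
7. ⊥bis P0·P6 via (27.75,3.83): [(0, 0) (24.596, 0) (12.5899, 17) (0, 17)]  |A|=316.0799
8. ⊥bis P0·P7 via (18.72,5.235): [(0, 0) (20.6792, 0) (16.2638, 11.798) (12.5899, 17) (0, 17)]  |A|=292.9751
9. canonical 5-gon: [(0, 0) (20.6792, 0) (16.2638, 11.798) (12.5899, 17) (0, 17)]
10. shoelace: 292.9751

Area of P0's cell: 292.9751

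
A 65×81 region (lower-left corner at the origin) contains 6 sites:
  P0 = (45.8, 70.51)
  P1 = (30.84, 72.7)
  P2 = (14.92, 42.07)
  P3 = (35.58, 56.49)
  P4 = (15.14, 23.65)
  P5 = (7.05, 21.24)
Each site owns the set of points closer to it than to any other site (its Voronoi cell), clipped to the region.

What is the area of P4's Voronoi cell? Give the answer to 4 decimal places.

1. box [0,65]×[0,81]: [(0, 0) (65, 0) (65, 81) (0, 81)]
2. ⊥bis P4·P0 via (30.47,47.08): [(0, 67.0162) (0, 0) (65, 0) (65, 24.4874)]  |A|=2973.8665
3. ⊥bis P4·P1 via (22.99,48.175): [(34.3574, 44.5365) (0, 55.5337) (0, 0) (65, 0) (65, 24.4874)]  |A|=2776.6115
4. ⊥bis P4·P2 via (15.03,32.86): [(51.5371, 33.296) (0, 32.6805) (0, 0) (65, 0) (65, 24.4874)]  |A|=2089.0852
5. ⊥bis P4·P3 via (25.36,40.07): [(36.5314, 33.1168) (0, 32.6805) (0, 0) (65, 0) (65, 15.3976)]  |A|=1892.402
6. ⊥bis P4·P5 via (11.095,22.445): [(36.5314, 33.1168) (8.0173, 32.7762) (17.7813, 0) (65, 0) (65, 15.3976)]  |A|=1469.9941
7. canonical 5-gon: [(36.5314, 33.1168) (8.0173, 32.7762) (17.7813, 0) (65, 0) (65, 15.3976)]
8. shoelace: 1469.9941

Area of P4's cell: 1469.9941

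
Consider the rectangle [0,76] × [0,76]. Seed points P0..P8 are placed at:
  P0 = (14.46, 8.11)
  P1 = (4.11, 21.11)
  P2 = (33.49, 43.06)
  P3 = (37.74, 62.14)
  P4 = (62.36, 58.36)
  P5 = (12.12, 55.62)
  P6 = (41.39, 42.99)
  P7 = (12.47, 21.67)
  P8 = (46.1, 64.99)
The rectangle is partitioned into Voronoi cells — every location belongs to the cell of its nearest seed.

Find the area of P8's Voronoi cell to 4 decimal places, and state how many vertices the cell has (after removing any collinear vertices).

Area of P8's cell: 316.5500 (4 vertices)

1. box [0,76]×[0,76]: [(0, 0) (76, 0) (76, 76) (0, 76)]
2. ⊥bis P8·P0 via (30.28,36.55): [(0, 53.3935) (76, 11.1178) (76, 76) (0, 76)]  |A|=3324.5682
3. ⊥bis P8·P1 via (25.105,43.05): [(0, 67.0737) (34.1433, 34.401) (76, 11.1178) (76, 76) (0, 76)]  |A|=3091.0254
4. ⊥bis P8·P2 via (39.795,54.025): [(76, 33.2067) (76, 76) (1.5784, 76)]  |A|=1592.3732
5. ⊥bis P8·P3 via (41.92,63.565): [(46.4834, 50.1791) (76, 33.2067) (76, 76) (37.6808, 76)]  |A|=1126.2748
6. ⊥bis P8·P4 via (54.23,61.675): [(46.4834, 50.1791) (48.9615, 48.7541) (60.071, 76) (37.6808, 76)]  |A|=330.7427
7. ⊥bis P8·P5 via (29.11,60.305): [(46.4834, 50.1791) (48.9615, 48.7541) (60.071, 76) (37.6808, 76)]  |A|=330.7427
8. ⊥bis P8·P6 via (43.745,53.99): [(45.2975, 53.6576) (50.5062, 52.5425) (60.071, 76) (37.6808, 76)]  |A|=316.55
9. ⊥bis P8·P7 via (29.285,43.33): [(45.2975, 53.6576) (50.5062, 52.5425) (60.071, 76) (37.6808, 76)]  |A|=316.55
10. canonical 4-gon: [(45.2975, 53.6576) (50.5062, 52.5425) (60.071, 76) (37.6808, 76)]
11. shoelace: 316.55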